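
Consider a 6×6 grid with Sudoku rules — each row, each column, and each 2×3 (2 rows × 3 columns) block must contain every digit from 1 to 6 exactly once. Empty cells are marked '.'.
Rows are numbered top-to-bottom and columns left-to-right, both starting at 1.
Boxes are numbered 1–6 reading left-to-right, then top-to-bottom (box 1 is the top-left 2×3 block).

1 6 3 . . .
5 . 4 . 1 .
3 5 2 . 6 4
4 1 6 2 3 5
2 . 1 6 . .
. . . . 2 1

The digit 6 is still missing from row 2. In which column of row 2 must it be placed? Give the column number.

6

Consider where 6 can go in row 2.
r2c2 is out (column 2 already has a 6).
r2c4 is out (column 4 already has a 6).
So the only cell in row 2 that can hold 6 is r2c6.
That is column 6.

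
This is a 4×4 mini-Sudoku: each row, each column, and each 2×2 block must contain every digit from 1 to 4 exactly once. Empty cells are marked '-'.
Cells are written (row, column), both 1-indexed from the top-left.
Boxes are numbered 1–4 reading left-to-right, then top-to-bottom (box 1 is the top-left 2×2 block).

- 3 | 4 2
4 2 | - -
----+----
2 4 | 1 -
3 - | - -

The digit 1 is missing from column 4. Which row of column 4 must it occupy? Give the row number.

Consider where 1 can go in column 4.
(3,4) is out (row 3 already has a 1).
(4,4) is out (box 4 already has a 1).
So the only cell in column 4 that can hold 1 is (2,4).
That is row 2.

2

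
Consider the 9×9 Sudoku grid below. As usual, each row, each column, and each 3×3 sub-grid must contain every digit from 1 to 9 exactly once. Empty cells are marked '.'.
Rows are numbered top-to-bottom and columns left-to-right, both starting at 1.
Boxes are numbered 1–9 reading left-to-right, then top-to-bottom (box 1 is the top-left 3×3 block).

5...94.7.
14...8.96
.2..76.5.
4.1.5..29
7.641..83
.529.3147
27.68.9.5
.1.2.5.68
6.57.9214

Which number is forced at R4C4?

Row 4 already contains {1, 2, 4, 5, 9}.
Column 4 already contains {2, 4, 6, 7, 9}.
Its 3×3 block (box 5) already contains {1, 3, 4, 5, 9}.
The only value from 1–9 not eliminated is 8, so R4C4 = 8.

8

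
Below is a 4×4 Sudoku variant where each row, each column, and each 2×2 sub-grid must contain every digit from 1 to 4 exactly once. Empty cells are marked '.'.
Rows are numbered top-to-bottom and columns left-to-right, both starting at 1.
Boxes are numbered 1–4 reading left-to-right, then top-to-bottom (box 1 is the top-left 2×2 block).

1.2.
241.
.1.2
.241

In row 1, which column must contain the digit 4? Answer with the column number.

4

Consider where 4 can go in row 1.
R1C2 is out (column 2 already has a 4).
So the only cell in row 1 that can hold 4 is R1C4.
That is column 4.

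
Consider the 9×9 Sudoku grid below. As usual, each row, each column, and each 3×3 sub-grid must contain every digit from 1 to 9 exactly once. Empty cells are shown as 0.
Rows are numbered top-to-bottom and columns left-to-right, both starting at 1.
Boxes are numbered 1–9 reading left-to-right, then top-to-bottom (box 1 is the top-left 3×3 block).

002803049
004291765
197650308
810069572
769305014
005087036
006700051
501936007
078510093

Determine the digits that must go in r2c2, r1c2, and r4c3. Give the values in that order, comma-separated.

For r2c2:
  Consider where 8 can go in column 2.
  r1c2 is out (row 1 already has a 8).
  r6c2 is out (row 6 already has a 8).
  r7c2 is out (box 7 already has a 8).
  r8c2 is out (box 7 already has a 8).
  So the only cell in column 2 that can hold 8 is r2c2.
  So r2c2 = 8.
For r1c2:
  Row 1 already contains {2, 3, 4, 8, 9}.
  Column 2 already contains {1, 6, 7, 9}.
  Its 3×3 block (box 1) already contains {1, 2, 4, 7, 9}.
  The only value from 1–9 not eliminated is 5, so r1c2 = 5.
For r4c3:
  Row 4 already contains {1, 2, 5, 6, 7, 8, 9}.
  Column 3 already contains {1, 2, 4, 5, 6, 7, 8, 9}.
  Its 3×3 block (box 4) already contains {1, 5, 6, 7, 8, 9}.
  The only value from 1–9 not eliminated is 3, so r4c3 = 3.

8,5,3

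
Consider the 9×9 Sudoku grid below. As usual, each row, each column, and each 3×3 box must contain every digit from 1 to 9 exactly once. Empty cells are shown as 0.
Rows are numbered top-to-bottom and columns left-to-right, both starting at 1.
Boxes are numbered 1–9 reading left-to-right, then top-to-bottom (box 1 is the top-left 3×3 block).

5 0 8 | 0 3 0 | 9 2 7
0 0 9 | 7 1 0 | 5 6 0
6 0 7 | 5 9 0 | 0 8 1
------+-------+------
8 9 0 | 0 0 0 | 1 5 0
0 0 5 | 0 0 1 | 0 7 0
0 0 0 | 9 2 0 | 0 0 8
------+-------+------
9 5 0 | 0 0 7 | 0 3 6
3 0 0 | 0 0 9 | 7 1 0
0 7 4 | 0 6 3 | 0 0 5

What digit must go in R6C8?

Row 6 already contains {2, 8, 9}.
Column 8 already contains {1, 2, 3, 5, 6, 7, 8}.
Its 3×3 block (box 6) already contains {1, 5, 7, 8}.
The only value from 1–9 not eliminated is 4, so R6C8 = 4.

4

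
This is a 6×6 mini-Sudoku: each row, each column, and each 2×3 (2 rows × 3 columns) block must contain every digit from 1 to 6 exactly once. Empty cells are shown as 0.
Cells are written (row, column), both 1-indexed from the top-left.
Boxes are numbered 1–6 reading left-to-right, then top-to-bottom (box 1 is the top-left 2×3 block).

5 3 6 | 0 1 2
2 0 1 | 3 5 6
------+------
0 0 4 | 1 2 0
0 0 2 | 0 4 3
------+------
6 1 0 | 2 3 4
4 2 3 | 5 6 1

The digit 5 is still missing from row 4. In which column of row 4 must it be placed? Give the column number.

Consider where 5 can go in row 4.
(4,1) is out (column 1 already has a 5).
(4,4) is out (column 4 already has a 5).
So the only cell in row 4 that can hold 5 is (4,2).
That is column 2.

2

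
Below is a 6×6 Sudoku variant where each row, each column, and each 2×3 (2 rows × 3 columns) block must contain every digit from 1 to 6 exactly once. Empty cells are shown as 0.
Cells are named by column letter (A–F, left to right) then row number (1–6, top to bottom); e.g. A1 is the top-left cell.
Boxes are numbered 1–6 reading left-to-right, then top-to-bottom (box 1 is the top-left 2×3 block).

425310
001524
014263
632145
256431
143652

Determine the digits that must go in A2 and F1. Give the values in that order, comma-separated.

For A2:
  Row 2 already contains {1, 2, 4, 5}.
  Column A already contains {1, 2, 4, 6}.
  Its 2×3 block (box 1) already contains {1, 2, 4, 5}.
  The only value from 1–6 not eliminated is 3, so A2 = 3.
For F1:
  Row 1 already contains {1, 2, 3, 4, 5}.
  Column F already contains {1, 2, 3, 4, 5}.
  Its 2×3 block (box 2) already contains {1, 2, 3, 4, 5}.
  The only value from 1–6 not eliminated is 6, so F1 = 6.

3,6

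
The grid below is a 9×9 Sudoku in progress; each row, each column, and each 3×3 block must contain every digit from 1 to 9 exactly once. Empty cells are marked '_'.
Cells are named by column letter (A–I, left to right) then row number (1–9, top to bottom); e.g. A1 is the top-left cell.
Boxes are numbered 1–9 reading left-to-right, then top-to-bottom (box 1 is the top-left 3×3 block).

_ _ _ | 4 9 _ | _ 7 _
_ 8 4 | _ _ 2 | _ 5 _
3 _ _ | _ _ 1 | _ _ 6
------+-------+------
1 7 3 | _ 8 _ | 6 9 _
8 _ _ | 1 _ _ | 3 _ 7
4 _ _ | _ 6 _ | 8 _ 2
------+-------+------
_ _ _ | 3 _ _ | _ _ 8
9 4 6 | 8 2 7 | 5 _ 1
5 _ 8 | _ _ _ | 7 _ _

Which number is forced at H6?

1

Row 6 already contains {2, 4, 6, 8}.
Column H already contains {5, 7, 9}.
Its 3×3 block (box 6) already contains {2, 3, 6, 7, 8, 9}.
The only value from 1–9 not eliminated is 1, so H6 = 1.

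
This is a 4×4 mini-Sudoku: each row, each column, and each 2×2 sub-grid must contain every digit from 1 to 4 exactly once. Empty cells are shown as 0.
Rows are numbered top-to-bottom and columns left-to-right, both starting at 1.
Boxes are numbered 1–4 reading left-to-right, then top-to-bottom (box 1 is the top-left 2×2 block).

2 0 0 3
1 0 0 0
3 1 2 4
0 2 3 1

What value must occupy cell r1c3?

Cell r1c3 itself could take any of {1, 4} by direct elimination.
Consider where 1 can go in row 1.
r1c2 is out (column 2 already has a 1).
So the only cell in row 1 that can hold 1 is r1c3.
Therefore r1c3 = 1.

1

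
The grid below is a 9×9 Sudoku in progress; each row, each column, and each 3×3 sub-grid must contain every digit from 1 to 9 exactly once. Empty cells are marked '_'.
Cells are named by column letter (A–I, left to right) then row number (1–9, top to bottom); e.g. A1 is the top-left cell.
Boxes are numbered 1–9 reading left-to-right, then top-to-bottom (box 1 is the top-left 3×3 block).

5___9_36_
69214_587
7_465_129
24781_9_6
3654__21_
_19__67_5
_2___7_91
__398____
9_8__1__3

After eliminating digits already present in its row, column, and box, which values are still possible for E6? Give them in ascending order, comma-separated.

2,3

Row 6 already contains {1, 5, 6, 7, 9}.
Column E already contains {1, 4, 5, 8, 9}.
Its 3×3 block (box 5) already contains {1, 4, 6, 8}.
Removing those from 1–9 leaves {2, 3} as the candidates for E6.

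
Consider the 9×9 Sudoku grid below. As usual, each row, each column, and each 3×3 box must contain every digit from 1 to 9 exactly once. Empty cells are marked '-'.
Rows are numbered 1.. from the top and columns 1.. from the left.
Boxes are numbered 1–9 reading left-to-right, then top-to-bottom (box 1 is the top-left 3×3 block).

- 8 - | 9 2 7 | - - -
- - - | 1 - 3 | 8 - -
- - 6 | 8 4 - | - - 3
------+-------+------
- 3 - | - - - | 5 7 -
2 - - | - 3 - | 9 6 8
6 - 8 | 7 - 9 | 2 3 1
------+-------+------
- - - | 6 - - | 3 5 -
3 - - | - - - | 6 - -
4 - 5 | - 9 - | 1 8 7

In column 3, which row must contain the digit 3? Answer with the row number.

1

Consider where 3 can go in column 3.
row 2, column 3 is out (row 2 already has a 3).
row 4, column 3 is out (row 4 already has a 3).
row 5, column 3 is out (row 5 already has a 3).
row 7, column 3 is out (row 7 already has a 3).
row 8, column 3 is out (row 8 already has a 3).
So the only cell in column 3 that can hold 3 is row 1, column 3.
That is row 1.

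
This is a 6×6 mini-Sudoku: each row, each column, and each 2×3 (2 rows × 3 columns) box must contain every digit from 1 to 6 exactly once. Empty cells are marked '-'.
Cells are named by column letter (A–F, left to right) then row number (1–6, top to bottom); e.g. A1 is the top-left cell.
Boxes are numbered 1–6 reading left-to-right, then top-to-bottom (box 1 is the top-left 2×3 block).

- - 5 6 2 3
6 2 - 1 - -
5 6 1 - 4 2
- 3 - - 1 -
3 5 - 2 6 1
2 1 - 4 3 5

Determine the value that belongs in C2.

Cell C2 itself could take any of {3, 4} by direct elimination.
Consider where 3 can go in box 1.
A1 is out (row 1 already has a 3).
B1 is out (row 1 already has a 3).
So the only cell in box 1 that can hold 3 is C2.
Therefore C2 = 3.

3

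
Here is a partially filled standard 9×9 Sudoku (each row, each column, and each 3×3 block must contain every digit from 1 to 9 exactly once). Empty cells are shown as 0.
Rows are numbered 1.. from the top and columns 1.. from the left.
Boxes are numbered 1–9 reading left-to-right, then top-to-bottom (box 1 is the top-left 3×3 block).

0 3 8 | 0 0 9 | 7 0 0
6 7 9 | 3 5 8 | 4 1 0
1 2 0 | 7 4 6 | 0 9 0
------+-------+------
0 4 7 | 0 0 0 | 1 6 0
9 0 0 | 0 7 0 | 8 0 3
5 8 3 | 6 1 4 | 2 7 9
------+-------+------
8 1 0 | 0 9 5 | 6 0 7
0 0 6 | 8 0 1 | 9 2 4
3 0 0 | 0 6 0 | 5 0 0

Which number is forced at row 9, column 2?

Row 9 already contains {3, 5, 6}.
Column 2 already contains {1, 2, 3, 4, 7, 8}.
Its 3×3 block (box 7) already contains {1, 3, 6, 8}.
The only value from 1–9 not eliminated is 9, so row 9, column 2 = 9.

9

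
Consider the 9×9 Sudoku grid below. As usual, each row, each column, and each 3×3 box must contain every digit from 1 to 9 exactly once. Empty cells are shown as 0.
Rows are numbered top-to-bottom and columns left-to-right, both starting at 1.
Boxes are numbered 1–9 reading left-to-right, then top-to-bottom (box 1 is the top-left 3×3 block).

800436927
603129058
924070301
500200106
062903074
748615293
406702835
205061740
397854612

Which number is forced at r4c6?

Cell r4c6 itself could take any of {7, 8} by direct elimination.
Consider where 7 can go in column 6.
r3c6 is out (row 3 already has a 7).
So the only cell in column 6 that can hold 7 is r4c6.
Therefore r4c6 = 7.

7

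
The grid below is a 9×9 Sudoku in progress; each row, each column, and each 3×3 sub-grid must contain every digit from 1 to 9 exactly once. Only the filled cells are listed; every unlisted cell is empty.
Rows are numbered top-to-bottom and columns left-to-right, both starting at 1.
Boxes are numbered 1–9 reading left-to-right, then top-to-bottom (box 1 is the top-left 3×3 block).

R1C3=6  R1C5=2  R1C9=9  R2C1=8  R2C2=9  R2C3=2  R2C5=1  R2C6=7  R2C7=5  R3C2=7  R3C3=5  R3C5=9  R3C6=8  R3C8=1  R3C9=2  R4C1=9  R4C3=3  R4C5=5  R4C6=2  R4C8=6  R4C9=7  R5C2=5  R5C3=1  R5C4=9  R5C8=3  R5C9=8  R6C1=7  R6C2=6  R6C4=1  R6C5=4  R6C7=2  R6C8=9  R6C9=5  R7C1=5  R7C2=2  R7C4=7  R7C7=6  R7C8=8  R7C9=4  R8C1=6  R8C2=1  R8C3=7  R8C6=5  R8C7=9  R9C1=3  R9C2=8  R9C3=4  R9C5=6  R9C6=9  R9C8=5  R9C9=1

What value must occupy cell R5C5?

Row 5 already contains {1, 3, 5, 8, 9}.
Column 5 already contains {1, 2, 4, 5, 6, 9}.
Its 3×3 block (box 5) already contains {1, 2, 4, 5, 9}.
The only value from 1–9 not eliminated is 7, so R5C5 = 7.

7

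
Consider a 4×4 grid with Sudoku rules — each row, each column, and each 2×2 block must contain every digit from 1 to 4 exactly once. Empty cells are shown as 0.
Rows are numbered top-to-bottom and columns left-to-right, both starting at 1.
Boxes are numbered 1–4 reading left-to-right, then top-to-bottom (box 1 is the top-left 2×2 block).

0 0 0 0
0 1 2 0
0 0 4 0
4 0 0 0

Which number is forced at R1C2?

Cell R1C2 itself could take any of {2, 3, 4} by direct elimination.
Consider where 4 can go in box 1.
R1C1 is out (column 1 already has a 4).
R2C1 is out (column 1 already has a 4).
So the only cell in box 1 that can hold 4 is R1C2.
Therefore R1C2 = 4.

4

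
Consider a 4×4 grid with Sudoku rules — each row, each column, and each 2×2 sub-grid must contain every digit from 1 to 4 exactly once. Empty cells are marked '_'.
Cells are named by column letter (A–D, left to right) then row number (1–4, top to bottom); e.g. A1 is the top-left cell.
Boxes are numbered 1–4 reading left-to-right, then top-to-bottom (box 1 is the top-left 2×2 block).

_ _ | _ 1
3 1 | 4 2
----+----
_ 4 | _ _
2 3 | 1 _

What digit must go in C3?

Cell C3 itself could take any of {2, 3} by direct elimination.
Consider where 2 can go in box 4.
D3 is out (column D already has a 2).
D4 is out (row 4 already has a 2).
So the only cell in box 4 that can hold 2 is C3.
Therefore C3 = 2.

2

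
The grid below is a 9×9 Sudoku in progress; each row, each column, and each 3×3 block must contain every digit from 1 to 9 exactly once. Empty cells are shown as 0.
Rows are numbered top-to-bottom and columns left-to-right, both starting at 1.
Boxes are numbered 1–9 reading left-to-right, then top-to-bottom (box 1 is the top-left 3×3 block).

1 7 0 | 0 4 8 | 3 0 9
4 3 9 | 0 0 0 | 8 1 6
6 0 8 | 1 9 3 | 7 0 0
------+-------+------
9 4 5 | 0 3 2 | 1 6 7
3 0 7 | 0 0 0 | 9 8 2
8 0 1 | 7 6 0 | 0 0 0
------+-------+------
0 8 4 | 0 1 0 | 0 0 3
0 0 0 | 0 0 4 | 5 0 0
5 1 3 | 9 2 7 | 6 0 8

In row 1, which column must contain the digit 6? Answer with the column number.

4

Consider where 6 can go in row 1.
r1c3 is out (box 1 already has a 6).
r1c8 is out (column 8 already has a 6).
So the only cell in row 1 that can hold 6 is r1c4.
That is column 4.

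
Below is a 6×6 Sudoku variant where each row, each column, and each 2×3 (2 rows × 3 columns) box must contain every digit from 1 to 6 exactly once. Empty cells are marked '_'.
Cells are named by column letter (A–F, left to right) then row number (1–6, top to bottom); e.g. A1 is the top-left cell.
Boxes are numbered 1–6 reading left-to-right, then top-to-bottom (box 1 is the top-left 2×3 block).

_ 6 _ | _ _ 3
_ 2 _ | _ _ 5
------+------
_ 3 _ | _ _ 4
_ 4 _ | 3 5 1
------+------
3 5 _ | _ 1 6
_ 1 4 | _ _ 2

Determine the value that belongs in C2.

3

Cell C2 itself could take any of {1, 3} by direct elimination.
Consider where 3 can go in row 2.
A2 is out (column A already has a 3).
D2 is out (column D already has a 3).
E2 is out (box 2 already has a 3).
So the only cell in row 2 that can hold 3 is C2.
Therefore C2 = 3.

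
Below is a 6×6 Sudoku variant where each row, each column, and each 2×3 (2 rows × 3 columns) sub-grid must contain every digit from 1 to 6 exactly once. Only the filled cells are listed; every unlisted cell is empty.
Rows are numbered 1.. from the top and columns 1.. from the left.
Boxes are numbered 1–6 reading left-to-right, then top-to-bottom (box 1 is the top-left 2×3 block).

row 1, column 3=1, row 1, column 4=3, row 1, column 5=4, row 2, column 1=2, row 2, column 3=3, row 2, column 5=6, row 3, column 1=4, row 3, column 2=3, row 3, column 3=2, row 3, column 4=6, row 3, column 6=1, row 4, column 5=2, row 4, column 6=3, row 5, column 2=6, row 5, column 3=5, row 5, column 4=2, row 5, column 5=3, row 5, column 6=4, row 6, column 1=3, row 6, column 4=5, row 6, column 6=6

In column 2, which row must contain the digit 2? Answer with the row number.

6

Consider where 2 can go in column 2.
row 1, column 2 is out (box 1 already has a 2).
row 2, column 2 is out (row 2 already has a 2).
row 4, column 2 is out (row 4 already has a 2).
So the only cell in column 2 that can hold 2 is row 6, column 2.
That is row 6.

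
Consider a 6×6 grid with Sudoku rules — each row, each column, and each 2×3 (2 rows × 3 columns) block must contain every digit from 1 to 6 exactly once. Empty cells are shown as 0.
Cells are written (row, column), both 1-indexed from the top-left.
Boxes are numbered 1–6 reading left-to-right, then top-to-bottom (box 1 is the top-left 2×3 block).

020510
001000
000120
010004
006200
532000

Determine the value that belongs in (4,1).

2

Cell (4,1) itself could take any of {2, 3, 6} by direct elimination.
Consider where 2 can go in column 1.
(1,1) is out (row 1 already has a 2).
(2,1) is out (box 1 already has a 2).
(3,1) is out (row 3 already has a 2).
(5,1) is out (row 5 already has a 2).
So the only cell in column 1 that can hold 2 is (4,1).
Therefore (4,1) = 2.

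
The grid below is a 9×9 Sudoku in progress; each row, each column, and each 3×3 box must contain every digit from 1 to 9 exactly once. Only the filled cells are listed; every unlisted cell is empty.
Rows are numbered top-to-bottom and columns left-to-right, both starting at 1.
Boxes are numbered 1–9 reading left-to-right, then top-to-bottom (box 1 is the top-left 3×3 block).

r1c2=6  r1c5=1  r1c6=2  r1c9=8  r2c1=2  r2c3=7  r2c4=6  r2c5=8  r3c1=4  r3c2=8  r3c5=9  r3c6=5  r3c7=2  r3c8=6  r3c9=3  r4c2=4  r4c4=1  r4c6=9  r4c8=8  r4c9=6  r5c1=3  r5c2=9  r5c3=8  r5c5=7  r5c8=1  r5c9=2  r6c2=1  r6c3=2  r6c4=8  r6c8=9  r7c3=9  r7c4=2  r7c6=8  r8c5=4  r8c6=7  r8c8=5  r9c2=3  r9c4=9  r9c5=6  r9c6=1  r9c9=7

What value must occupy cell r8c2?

Row 8 already contains {4, 5, 7}.
Column 2 already contains {1, 3, 4, 6, 8, 9}.
Its 3×3 block (box 7) already contains {3, 9}.
The only value from 1–9 not eliminated is 2, so r8c2 = 2.

2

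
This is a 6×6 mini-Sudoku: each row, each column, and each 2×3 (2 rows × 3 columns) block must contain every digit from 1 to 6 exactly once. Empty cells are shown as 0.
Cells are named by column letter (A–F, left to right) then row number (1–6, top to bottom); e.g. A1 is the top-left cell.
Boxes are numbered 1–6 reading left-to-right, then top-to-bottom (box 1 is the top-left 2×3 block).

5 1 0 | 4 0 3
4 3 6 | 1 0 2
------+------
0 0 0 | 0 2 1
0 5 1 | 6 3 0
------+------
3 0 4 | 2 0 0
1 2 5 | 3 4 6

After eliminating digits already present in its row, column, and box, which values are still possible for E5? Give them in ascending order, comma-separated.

Row 5 already contains {2, 3, 4}.
Column E already contains {2, 3, 4}.
Its 2×3 block (box 6) already contains {2, 3, 4, 6}.
Removing those from 1–6 leaves {1, 5} as the candidates for E5.

1,5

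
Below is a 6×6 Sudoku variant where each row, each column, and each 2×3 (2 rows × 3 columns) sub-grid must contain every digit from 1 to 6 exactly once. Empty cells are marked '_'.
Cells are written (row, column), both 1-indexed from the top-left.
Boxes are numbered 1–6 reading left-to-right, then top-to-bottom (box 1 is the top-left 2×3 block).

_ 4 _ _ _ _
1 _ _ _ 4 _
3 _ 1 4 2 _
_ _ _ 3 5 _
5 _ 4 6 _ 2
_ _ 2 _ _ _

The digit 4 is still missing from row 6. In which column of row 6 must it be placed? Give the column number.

6

Consider where 4 can go in row 6.
(6,1) is out (box 5 already has a 4).
(6,2) is out (column 2 already has a 4).
(6,4) is out (column 4 already has a 4).
(6,5) is out (column 5 already has a 4).
So the only cell in row 6 that can hold 4 is (6,6).
That is column 6.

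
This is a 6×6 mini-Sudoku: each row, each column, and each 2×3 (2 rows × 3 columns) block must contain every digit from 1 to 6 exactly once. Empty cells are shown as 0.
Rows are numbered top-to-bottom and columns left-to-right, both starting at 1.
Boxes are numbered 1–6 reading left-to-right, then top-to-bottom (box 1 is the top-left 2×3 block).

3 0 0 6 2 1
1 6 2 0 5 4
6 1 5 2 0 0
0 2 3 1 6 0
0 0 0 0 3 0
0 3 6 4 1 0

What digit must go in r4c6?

Row 4 already contains {1, 2, 3, 6}.
Column 6 already contains {1, 4}.
Its 2×3 block (box 4) already contains {1, 2, 6}.
The only value from 1–6 not eliminated is 5, so r4c6 = 5.

5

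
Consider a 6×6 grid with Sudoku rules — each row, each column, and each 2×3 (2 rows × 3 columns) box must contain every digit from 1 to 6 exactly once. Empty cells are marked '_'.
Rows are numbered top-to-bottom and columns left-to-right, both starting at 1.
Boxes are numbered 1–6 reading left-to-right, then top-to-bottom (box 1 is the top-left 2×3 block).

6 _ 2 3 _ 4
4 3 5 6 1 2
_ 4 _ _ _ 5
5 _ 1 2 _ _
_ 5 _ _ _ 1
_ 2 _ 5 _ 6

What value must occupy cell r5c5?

Cell r5c5 itself could take any of {2, 3, 4} by direct elimination.
Consider where 2 can go in box 6.
r5c4 is out (column 4 already has a 2).
r6c5 is out (row 6 already has a 2).
So the only cell in box 6 that can hold 2 is r5c5.
Therefore r5c5 = 2.

2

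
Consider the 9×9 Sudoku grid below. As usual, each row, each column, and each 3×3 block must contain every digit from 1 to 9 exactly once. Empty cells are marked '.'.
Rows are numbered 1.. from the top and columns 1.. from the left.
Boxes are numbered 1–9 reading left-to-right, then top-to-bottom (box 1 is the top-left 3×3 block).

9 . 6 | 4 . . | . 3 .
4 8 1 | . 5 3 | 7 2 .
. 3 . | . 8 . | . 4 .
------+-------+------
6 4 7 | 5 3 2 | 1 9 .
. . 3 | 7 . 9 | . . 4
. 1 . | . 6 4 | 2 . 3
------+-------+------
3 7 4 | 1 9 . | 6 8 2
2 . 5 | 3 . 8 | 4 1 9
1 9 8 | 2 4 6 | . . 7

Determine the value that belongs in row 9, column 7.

3

Cell row 9, column 7 itself could take any of {3, 5} by direct elimination.
Consider where 3 can go in column 7.
row 1, column 7 is out (row 1 already has a 3).
row 3, column 7 is out (row 3 already has a 3).
row 5, column 7 is out (row 5 already has a 3).
So the only cell in column 7 that can hold 3 is row 9, column 7.
Therefore row 9, column 7 = 3.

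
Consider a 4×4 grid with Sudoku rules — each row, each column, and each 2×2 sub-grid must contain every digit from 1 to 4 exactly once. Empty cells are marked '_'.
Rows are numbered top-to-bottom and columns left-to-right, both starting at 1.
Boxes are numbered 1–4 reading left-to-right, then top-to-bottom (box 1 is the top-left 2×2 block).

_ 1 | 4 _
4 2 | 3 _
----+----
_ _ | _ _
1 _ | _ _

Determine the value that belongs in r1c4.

Row 1 already contains {1, 4}.
Column 4 already contains {}.
Its 2×2 block (box 2) already contains {3, 4}.
The only value from 1–4 not eliminated is 2, so r1c4 = 2.

2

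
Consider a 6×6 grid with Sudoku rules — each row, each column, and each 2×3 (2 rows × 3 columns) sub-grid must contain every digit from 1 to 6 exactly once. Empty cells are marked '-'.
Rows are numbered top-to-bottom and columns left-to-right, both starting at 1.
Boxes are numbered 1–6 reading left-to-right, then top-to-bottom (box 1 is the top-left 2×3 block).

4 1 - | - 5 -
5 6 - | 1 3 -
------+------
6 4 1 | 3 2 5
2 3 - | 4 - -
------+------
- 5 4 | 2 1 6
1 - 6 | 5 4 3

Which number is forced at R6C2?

2

Row 6 already contains {1, 3, 4, 5, 6}.
Column 2 already contains {1, 3, 4, 5, 6}.
Its 2×3 block (box 5) already contains {1, 4, 5, 6}.
The only value from 1–6 not eliminated is 2, so R6C2 = 2.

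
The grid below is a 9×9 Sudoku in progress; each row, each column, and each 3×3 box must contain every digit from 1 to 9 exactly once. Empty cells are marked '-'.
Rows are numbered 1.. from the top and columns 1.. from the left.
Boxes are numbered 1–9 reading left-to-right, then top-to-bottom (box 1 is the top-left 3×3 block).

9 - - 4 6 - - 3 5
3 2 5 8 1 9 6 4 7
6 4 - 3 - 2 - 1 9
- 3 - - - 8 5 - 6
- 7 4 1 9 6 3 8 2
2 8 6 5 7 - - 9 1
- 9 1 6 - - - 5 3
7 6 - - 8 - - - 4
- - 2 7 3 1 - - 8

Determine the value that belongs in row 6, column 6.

Cell row 6, column 6 itself could take any of {3, 4} by direct elimination.
Consider where 3 can go in box 5.
row 4, column 4 is out (row 4 already has a 3).
row 4, column 5 is out (row 4 already has a 3).
So the only cell in box 5 that can hold 3 is row 6, column 6.
Therefore row 6, column 6 = 3.

3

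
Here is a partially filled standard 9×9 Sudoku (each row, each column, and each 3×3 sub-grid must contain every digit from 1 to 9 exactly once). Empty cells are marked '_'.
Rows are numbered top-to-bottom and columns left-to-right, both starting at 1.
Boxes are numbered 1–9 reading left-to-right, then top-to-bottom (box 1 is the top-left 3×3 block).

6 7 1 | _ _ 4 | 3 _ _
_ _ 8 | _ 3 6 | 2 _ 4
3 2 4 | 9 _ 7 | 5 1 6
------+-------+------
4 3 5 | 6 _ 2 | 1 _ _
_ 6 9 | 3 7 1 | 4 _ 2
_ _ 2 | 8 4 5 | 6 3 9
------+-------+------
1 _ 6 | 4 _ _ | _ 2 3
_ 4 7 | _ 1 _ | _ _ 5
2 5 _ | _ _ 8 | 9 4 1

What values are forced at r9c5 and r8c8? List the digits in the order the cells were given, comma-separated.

6,6

For r9c5:
  Row 9 already contains {1, 2, 4, 5, 8, 9}.
  Column 5 already contains {1, 3, 4, 7}.
  Its 3×3 block (box 8) already contains {1, 4, 8}.
  The only value from 1–9 not eliminated is 6, so r9c5 = 6.
For r8c8:
  Consider where 6 can go in column 8.
  r1c8 is out (row 1 already has a 6).
  r2c8 is out (row 2 already has a 6).
  r4c8 is out (row 4 already has a 6).
  r5c8 is out (row 5 already has a 6).
  So the only cell in column 8 that can hold 6 is r8c8.
  So r8c8 = 6.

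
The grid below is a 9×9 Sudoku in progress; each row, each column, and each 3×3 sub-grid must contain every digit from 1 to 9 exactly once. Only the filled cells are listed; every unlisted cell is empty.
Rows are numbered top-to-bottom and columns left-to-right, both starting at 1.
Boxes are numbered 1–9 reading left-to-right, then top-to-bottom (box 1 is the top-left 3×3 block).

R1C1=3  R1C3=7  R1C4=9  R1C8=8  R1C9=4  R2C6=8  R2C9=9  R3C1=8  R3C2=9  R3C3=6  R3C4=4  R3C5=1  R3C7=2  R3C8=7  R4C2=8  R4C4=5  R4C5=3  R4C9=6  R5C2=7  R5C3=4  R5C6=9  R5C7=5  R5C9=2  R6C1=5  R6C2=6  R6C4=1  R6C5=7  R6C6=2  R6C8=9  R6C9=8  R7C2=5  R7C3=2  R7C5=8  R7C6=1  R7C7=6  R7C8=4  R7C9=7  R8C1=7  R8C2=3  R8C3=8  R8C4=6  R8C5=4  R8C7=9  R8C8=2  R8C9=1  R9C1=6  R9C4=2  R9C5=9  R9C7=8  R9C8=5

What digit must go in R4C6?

4

Row 4 already contains {3, 5, 6, 8}.
Column 6 already contains {1, 2, 8, 9}.
Its 3×3 block (box 5) already contains {1, 2, 3, 5, 7, 9}.
The only value from 1–9 not eliminated is 4, so R4C6 = 4.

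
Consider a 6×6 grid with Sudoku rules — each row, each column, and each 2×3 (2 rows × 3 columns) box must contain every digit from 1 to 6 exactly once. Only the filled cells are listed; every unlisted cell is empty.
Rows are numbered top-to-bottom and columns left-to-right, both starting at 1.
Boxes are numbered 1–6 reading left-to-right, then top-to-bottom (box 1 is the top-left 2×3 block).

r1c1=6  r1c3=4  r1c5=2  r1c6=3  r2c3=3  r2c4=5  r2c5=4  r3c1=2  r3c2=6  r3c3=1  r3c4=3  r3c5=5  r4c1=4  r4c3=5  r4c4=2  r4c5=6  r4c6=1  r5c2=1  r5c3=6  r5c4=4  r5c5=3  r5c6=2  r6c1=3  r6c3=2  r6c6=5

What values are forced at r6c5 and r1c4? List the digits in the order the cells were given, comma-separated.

For r6c5:
  Row 6 already contains {2, 3, 5}.
  Column 5 already contains {2, 3, 4, 5, 6}.
  Its 2×3 block (box 6) already contains {2, 3, 4, 5}.
  The only value from 1–6 not eliminated is 1, so r6c5 = 1.
For r1c4:
  Row 1 already contains {2, 3, 4, 6}.
  Column 4 already contains {2, 3, 4, 5}.
  Its 2×3 block (box 2) already contains {2, 3, 4, 5}.
  The only value from 1–6 not eliminated is 1, so r1c4 = 1.

1,1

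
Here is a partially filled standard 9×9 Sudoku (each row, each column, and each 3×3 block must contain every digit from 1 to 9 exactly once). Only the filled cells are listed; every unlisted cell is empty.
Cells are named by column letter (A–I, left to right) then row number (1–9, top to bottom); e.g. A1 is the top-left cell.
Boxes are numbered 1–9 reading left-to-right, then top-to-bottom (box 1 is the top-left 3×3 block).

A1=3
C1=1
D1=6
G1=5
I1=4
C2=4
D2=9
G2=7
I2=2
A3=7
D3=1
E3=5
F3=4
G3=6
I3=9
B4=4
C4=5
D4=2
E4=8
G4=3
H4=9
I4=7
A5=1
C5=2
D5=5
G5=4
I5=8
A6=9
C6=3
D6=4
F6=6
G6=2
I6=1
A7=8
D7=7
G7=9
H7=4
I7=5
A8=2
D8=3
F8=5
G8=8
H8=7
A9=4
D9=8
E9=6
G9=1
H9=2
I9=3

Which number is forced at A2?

Cell A2 itself could take any of {5, 6} by direct elimination.
Consider where 5 can go in column A.
A4 is out (row 4 already has a 5).
So the only cell in column A that can hold 5 is A2.
Therefore A2 = 5.

5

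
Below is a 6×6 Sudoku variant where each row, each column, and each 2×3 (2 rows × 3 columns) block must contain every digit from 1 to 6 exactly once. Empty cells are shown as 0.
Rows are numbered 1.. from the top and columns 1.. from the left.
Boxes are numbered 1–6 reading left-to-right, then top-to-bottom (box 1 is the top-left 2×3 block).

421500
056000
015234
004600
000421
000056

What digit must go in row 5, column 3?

Row 5 already contains {1, 2, 4}.
Column 3 already contains {1, 4, 5, 6}.
Its 2×3 block (box 5) already contains {}.
The only value from 1–6 not eliminated is 3, so row 5, column 3 = 3.

3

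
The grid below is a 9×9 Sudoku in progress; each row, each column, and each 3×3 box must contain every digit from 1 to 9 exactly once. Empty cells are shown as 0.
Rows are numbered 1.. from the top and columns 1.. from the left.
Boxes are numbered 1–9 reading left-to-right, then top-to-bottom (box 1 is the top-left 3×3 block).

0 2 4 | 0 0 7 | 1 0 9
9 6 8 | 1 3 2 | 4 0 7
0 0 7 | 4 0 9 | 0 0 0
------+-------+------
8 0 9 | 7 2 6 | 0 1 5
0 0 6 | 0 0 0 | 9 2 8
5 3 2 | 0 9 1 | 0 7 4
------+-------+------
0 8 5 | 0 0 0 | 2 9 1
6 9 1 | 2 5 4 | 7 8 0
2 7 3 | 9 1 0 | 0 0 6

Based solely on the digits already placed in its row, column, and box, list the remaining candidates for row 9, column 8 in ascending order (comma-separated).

Row 9 already contains {1, 2, 3, 6, 7, 9}.
Column 8 already contains {1, 2, 7, 8, 9}.
Its 3×3 block (box 9) already contains {1, 2, 6, 7, 8, 9}.
Removing those from 1–9 leaves {4, 5} as the candidates for row 9, column 8.

4,5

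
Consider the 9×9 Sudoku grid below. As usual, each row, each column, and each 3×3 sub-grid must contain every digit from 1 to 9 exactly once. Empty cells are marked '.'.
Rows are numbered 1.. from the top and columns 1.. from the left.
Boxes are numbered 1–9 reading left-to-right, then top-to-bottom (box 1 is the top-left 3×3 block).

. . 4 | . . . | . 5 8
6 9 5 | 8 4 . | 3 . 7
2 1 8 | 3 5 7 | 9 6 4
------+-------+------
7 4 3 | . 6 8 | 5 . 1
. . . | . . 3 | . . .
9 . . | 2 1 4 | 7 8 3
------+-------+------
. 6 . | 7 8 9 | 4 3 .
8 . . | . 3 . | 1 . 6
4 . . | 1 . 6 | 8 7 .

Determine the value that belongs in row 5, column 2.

8

Cell row 5, column 2 itself could take any of {2, 5, 8} by direct elimination.
Consider where 8 can go in column 2.
row 1, column 2 is out (row 1 already has a 8).
row 6, column 2 is out (row 6 already has a 8).
row 8, column 2 is out (row 8 already has a 8).
row 9, column 2 is out (row 9 already has a 8).
So the only cell in column 2 that can hold 8 is row 5, column 2.
Therefore row 5, column 2 = 8.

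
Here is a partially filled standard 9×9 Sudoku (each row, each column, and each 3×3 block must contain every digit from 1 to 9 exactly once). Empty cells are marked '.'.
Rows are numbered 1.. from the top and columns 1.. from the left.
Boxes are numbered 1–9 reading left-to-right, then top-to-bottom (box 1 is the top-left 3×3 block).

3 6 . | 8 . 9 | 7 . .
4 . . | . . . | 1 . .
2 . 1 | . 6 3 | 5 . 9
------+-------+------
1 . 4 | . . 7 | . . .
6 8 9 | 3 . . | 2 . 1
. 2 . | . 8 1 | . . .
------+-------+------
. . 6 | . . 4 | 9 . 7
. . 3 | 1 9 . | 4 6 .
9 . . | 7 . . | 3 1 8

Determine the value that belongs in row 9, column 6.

6

Cell row 9, column 6 itself could take any of {2, 5, 6} by direct elimination.
Consider where 6 can go in box 8.
row 7, column 4 is out (row 7 already has a 6).
row 7, column 5 is out (row 7 already has a 6).
row 8, column 6 is out (row 8 already has a 6).
row 9, column 5 is out (column 5 already has a 6).
So the only cell in box 8 that can hold 6 is row 9, column 6.
Therefore row 9, column 6 = 6.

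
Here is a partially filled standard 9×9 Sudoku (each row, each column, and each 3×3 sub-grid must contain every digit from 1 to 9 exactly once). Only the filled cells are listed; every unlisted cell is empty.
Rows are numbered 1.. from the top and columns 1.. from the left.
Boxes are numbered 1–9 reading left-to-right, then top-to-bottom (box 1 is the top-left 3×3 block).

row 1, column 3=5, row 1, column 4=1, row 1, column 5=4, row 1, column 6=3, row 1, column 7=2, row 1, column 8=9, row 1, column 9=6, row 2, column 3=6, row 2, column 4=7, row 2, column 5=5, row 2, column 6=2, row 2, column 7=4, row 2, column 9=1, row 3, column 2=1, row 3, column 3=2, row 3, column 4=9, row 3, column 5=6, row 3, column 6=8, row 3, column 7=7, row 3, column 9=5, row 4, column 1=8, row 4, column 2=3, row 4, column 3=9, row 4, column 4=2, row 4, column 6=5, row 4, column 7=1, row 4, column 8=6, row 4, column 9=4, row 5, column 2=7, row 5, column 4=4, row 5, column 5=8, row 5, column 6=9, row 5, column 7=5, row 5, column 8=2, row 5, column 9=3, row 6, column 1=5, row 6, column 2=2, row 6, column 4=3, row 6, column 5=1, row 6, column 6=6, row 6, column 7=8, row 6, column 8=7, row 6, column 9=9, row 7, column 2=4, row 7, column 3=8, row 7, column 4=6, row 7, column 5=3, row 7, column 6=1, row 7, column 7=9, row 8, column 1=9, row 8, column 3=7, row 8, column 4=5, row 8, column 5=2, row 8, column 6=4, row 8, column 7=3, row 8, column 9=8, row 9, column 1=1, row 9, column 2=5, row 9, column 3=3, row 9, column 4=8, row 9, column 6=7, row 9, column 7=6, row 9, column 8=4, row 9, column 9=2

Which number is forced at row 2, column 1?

Row 2 already contains {1, 2, 4, 5, 6, 7}.
Column 1 already contains {1, 5, 8, 9}.
Its 3×3 block (box 1) already contains {1, 2, 5, 6}.
The only value from 1–9 not eliminated is 3, so row 2, column 1 = 3.

3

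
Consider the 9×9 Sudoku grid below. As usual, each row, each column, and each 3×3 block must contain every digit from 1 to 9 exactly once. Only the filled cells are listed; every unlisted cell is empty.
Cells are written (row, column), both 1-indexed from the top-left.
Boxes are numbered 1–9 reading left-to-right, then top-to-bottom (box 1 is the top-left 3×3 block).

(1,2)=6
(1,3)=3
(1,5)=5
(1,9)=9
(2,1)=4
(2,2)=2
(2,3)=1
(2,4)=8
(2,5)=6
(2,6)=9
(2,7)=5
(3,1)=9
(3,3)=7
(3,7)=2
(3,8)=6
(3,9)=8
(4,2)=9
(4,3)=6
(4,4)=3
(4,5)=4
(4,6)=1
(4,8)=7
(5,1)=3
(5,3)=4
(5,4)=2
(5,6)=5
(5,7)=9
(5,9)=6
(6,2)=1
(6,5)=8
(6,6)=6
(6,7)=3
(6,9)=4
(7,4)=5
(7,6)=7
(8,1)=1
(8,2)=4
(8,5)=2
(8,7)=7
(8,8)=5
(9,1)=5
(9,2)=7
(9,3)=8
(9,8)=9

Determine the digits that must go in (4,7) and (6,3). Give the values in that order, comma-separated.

8,5

For (4,7):
  Row 4 already contains {1, 3, 4, 6, 7, 9}.
  Column 7 already contains {2, 3, 5, 7, 9}.
  Its 3×3 block (box 6) already contains {3, 4, 6, 7, 9}.
  The only value from 1–9 not eliminated is 8, so (4,7) = 8.
For (6,3):
  Consider where 5 can go in row 6.
  (6,1) is out (column 1 already has a 5).
  (6,4) is out (column 4 already has a 5).
  (6,8) is out (column 8 already has a 5).
  So the only cell in row 6 that can hold 5 is (6,3).
  So (6,3) = 5.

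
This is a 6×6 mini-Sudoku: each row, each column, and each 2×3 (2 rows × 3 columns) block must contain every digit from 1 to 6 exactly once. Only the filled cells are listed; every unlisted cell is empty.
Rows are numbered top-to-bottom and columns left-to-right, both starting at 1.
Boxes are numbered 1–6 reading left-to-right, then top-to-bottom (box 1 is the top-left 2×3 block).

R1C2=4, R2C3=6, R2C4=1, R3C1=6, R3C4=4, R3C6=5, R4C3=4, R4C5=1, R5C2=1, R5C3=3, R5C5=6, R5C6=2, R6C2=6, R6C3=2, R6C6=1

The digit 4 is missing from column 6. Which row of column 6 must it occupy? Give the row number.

Consider where 4 can go in column 6.
R1C6 is out (row 1 already has a 4).
R4C6 is out (row 4 already has a 4).
So the only cell in column 6 that can hold 4 is R2C6.
That is row 2.

2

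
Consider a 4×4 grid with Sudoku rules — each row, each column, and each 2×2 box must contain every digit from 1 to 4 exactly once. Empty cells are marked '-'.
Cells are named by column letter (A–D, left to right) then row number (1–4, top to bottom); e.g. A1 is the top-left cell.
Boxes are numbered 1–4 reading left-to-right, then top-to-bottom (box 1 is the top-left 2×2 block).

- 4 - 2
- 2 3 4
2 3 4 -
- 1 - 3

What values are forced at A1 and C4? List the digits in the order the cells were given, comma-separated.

3,2

For A1:
  Consider where 3 can go in column A.
  A2 is out (row 2 already has a 3).
  A4 is out (row 4 already has a 3).
  So the only cell in column A that can hold 3 is A1.
  So A1 = 3.
For C4:
  Row 4 already contains {1, 3}.
  Column C already contains {3, 4}.
  Its 2×2 block (box 4) already contains {3, 4}.
  The only value from 1–4 not eliminated is 2, so C4 = 2.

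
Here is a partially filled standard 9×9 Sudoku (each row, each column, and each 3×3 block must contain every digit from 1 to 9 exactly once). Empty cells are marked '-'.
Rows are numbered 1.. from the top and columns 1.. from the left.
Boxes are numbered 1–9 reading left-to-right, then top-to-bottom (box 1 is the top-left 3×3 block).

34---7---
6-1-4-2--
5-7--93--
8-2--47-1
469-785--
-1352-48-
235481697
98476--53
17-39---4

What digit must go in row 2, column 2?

Row 2 already contains {1, 2, 4, 6}.
Column 2 already contains {1, 3, 4, 6, 7, 8}.
Its 3×3 block (box 1) already contains {1, 3, 4, 5, 6, 7}.
The only value from 1–9 not eliminated is 9, so row 2, column 2 = 9.

9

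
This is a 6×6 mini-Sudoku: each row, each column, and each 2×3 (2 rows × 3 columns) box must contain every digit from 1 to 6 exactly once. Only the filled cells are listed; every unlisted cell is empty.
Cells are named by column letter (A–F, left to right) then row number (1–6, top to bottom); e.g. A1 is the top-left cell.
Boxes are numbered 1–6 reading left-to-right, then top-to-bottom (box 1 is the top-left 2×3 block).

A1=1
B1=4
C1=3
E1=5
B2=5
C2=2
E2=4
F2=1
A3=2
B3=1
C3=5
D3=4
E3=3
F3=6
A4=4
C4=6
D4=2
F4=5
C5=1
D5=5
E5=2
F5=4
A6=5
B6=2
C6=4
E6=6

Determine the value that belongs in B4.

Row 4 already contains {2, 4, 5, 6}.
Column B already contains {1, 2, 4, 5}.
Its 2×3 block (box 3) already contains {1, 2, 4, 5, 6}.
The only value from 1–6 not eliminated is 3, so B4 = 3.

3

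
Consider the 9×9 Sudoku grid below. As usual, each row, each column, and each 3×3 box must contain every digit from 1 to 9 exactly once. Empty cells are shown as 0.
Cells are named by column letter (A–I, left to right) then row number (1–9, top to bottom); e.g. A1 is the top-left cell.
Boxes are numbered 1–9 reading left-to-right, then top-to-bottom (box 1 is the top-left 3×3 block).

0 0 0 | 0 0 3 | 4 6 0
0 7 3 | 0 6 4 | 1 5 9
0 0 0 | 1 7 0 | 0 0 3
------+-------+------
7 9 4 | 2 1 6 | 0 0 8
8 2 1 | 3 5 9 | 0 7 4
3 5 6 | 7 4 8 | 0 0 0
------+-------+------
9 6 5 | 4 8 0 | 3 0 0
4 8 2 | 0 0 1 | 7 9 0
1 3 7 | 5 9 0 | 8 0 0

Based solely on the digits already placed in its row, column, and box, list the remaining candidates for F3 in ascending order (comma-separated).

Row 3 already contains {1, 3, 7}.
Column F already contains {1, 3, 4, 6, 8, 9}.
Its 3×3 block (box 2) already contains {1, 3, 4, 6, 7}.
Removing those from 1–9 leaves {2, 5} as the candidates for F3.

2,5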